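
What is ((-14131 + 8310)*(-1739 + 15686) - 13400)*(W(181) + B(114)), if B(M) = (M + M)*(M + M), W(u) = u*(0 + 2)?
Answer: -4250436938902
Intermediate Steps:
W(u) = 2*u (W(u) = u*2 = 2*u)
B(M) = 4*M² (B(M) = (2*M)*(2*M) = 4*M²)
((-14131 + 8310)*(-1739 + 15686) - 13400)*(W(181) + B(114)) = ((-14131 + 8310)*(-1739 + 15686) - 13400)*(2*181 + 4*114²) = (-5821*13947 - 13400)*(362 + 4*12996) = (-81185487 - 13400)*(362 + 51984) = -81198887*52346 = -4250436938902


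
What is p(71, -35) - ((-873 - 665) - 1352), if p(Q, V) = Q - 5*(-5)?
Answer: 2986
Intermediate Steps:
p(Q, V) = 25 + Q (p(Q, V) = Q + 25 = 25 + Q)
p(71, -35) - ((-873 - 665) - 1352) = (25 + 71) - ((-873 - 665) - 1352) = 96 - (-1538 - 1352) = 96 - 1*(-2890) = 96 + 2890 = 2986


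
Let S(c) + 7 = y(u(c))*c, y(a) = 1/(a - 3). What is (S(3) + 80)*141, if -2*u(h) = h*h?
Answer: 51183/5 ≈ 10237.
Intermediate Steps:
u(h) = -h**2/2 (u(h) = -h*h/2 = -h**2/2)
y(a) = 1/(-3 + a)
S(c) = -7 + c/(-3 - c**2/2)
(S(3) + 80)*141 = ((-42 - 7*3**2 - 2*3)/(6 + 3**2) + 80)*141 = ((-42 - 7*9 - 6)/(6 + 9) + 80)*141 = ((-42 - 63 - 6)/15 + 80)*141 = ((1/15)*(-111) + 80)*141 = (-37/5 + 80)*141 = (363/5)*141 = 51183/5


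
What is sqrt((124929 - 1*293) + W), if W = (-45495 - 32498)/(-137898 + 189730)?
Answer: sqrt(83709394750322)/25916 ≈ 353.04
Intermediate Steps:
W = -77993/51832 ≈ -1.5047
sqrt((124929 - 1*293) + W) = sqrt((124929 - 1*293) - 77993/51832) = sqrt((124929 - 293) - 77993/51832) = sqrt(124636 - 77993/51832) = sqrt(6460055159/51832) = sqrt(83709394750322)/25916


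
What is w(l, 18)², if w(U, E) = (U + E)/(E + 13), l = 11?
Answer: 841/961 ≈ 0.87513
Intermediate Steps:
w(U, E) = (E + U)/(13 + E)
w(l, 18)² = ((18 + 11)/(13 + 18))² = (29/31)² = 841/961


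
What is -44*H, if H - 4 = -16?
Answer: 528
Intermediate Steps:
H = -12 (H = 4 - 16 = -12)
-44*H = -44*(-12) = 528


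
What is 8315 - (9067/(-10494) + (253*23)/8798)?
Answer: 3621279055/435501 ≈ 8315.2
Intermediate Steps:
8315 - (9067/(-10494) + (253*23)/8798) = 8315 - (9067*(-1/10494) + 5819*(1/8798)) = 8315 - (-9067/10494 + 5819/8798) = 8315 - 1*(-88240/435501) = 8315 + 88240/435501 = 3621279055/435501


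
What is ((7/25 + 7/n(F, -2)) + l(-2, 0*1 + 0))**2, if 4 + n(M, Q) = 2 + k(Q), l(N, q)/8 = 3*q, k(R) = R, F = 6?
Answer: 21609/10000 ≈ 2.1609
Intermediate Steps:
l(N, q) = 24*q (l(N, q) = 8*(3*q) = 24*q)
n(M, Q) = -2 + Q (n(M, Q) = -4 + (2 + Q) = -2 + Q)
((7/25 + 7/n(F, -2)) + l(-2, 0*1 + 0))**2 = ((7/25 + 7/(-2 - 2)) + 24*(0*1 + 0))**2 = ((7*(1/25) + 7/(-4)) + 24*(0 + 0))**2 = ((7/25 + 7*(-1/4)) + 24*0)**2 = ((7/25 - 7/4) + 0)**2 = (-147/100 + 0)**2 = (-147/100)**2 = 21609/10000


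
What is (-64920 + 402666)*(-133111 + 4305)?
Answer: -43503711276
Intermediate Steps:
(-64920 + 402666)*(-133111 + 4305) = 337746*(-128806) = -43503711276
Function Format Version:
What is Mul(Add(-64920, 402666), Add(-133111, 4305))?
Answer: -43503711276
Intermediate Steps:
Mul(Add(-64920, 402666), Add(-133111, 4305)) = Mul(337746, -128806) = -43503711276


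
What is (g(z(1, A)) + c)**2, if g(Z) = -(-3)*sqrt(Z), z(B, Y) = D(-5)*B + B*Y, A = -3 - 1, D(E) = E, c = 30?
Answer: 819 + 540*I ≈ 819.0 + 540.0*I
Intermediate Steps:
A = -4
z(B, Y) = -5*B + B*Y
g(Z) = 3*sqrt(Z)
(g(z(1, A)) + c)**2 = (3*sqrt(1*(-5 - 4)) + 30)**2 = (3*sqrt(1*(-9)) + 30)**2 = (3*sqrt(-9) + 30)**2 = (3*(3*I) + 30)**2 = (9*I + 30)**2 = (30 + 9*I)**2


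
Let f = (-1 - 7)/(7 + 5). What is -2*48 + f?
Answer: -290/3 ≈ -96.667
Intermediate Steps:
f = -⅔ (f = -8/12 = -8*1/12 = -⅔ ≈ -0.66667)
-2*48 + f = -2*48 - ⅔ = -96 - ⅔ = -290/3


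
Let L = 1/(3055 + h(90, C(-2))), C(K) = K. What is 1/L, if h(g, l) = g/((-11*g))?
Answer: 33604/11 ≈ 3054.9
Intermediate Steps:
h(g, l) = -1/11 (h(g, l) = g*(-1/(11*g)) = -1/11)
L = 11/33604 (L = 1/(3055 - 1/11) = 1/(33604/11) = 11/33604 ≈ 0.00032734)
1/L = 1/(11/33604) = 33604/11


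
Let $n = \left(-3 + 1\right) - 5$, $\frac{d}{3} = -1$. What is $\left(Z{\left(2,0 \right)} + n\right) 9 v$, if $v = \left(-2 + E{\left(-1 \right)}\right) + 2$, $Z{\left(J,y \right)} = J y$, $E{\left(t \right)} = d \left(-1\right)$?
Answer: $-189$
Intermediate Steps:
$d = -3$ ($d = 3 \left(-1\right) = -3$)
$E{\left(t \right)} = 3$ ($E{\left(t \right)} = \left(-3\right) \left(-1\right) = 3$)
$n = -7$ ($n = -2 - 5 = -7$)
$v = 3$ ($v = \left(-2 + 3\right) + 2 = 1 + 2 = 3$)
$\left(Z{\left(2,0 \right)} + n\right) 9 v = \left(2 \cdot 0 - 7\right) 9 \cdot 3 = \left(0 - 7\right) 9 \cdot 3 = \left(-7\right) 9 \cdot 3 = \left(-63\right) 3 = -189$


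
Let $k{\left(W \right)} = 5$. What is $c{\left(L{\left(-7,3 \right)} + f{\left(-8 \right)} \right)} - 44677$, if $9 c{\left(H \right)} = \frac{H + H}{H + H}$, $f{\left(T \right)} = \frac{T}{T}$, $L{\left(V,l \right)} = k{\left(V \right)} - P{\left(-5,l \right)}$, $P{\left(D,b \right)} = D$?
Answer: $- \frac{402092}{9} \approx -44677.0$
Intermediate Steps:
$L{\left(V,l \right)} = 10$ ($L{\left(V,l \right)} = 5 - -5 = 5 + 5 = 10$)
$f{\left(T \right)} = 1$
$c{\left(H \right)} = \frac{1}{9}$ ($c{\left(H \right)} = \frac{\left(H + H\right) \frac{1}{H + H}}{9} = \frac{2 H \frac{1}{2 H}}{9} = \frac{1}{9} \cdot 1 = \frac{1}{9}$)
$c{\left(L{\left(-7,3 \right)} + f{\left(-8 \right)} \right)} - 44677 = \frac{1}{9} - 44677 = - \frac{402092}{9}$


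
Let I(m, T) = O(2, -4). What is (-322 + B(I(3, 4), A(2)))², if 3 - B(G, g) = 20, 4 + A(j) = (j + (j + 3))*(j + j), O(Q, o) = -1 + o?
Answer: 114921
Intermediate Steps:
I(m, T) = -5 (I(m, T) = -1 - 4 = -5)
A(j) = -4 + 2*j*(3 + 2*j) (A(j) = -4 + (j + (j + 3))*(j + j) = -4 + (j + (3 + j))*(2*j) = -4 + (3 + 2*j)*(2*j) = -4 + 2*j*(3 + 2*j))
B(G, g) = -17 (B(G, g) = 3 - 1*20 = 3 - 20 = -17)
(-322 + B(I(3, 4), A(2)))² = (-322 - 17)² = (-339)² = 114921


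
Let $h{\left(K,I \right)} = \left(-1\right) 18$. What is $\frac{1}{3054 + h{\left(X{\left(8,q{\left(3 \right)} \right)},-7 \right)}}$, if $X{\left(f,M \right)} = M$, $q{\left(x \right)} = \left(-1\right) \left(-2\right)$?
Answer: $\frac{1}{3036} \approx 0.00032938$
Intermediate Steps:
$q{\left(x \right)} = 2$
$h{\left(K,I \right)} = -18$
$\frac{1}{3054 + h{\left(X{\left(8,q{\left(3 \right)} \right)},-7 \right)}} = \frac{1}{3054 - 18} = \frac{1}{3036}$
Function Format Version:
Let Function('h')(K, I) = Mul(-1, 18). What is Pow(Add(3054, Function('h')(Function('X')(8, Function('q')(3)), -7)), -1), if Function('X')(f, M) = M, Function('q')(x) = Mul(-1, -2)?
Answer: Rational(1, 3036) ≈ 0.00032938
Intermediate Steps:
Function('q')(x) = 2
Function('h')(K, I) = -18
Pow(Add(3054, Function('h')(Function('X')(8, Function('q')(3)), -7)), -1) = Pow(Add(3054, -18), -1) = Pow(3036, -1) = Rational(1, 3036)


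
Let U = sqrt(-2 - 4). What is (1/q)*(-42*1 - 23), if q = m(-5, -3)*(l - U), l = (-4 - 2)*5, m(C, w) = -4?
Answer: -325/604 + 65*I*sqrt(6)/3624 ≈ -0.53808 + 0.043934*I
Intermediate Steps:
l = -30 (l = -6*5 = -30)
U = I*sqrt(6) (U = sqrt(-6) = I*sqrt(6) ≈ 2.4495*I)
q = 120 + 4*I*sqrt(6) (q = -4*(-30 - I*sqrt(6)) = 120 + 4*I*sqrt(6) ≈ 120.0 + 9.798*I)
(1/q)*(-42*1 - 23) = (1/(120 + 4*I*sqrt(6)))*(-42*1 - 23) = (-42 - 23)/(120 + 4*I*sqrt(6)) = -65/(120 + 4*I*sqrt(6))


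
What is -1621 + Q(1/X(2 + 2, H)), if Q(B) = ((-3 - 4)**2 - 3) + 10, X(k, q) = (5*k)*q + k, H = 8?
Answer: -1565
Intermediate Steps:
X(k, q) = k + 5*k*q (X(k, q) = 5*k*q + k = k + 5*k*q)
Q(B) = 56 (Q(B) = ((-7)**2 - 3) + 10 = (49 - 3) + 10 = 46 + 10 = 56)
-1621 + Q(1/X(2 + 2, H)) = -1621 + 56 = -1565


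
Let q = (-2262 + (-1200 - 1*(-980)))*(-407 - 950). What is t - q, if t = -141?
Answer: -3368215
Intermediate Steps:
q = 3368074 (q = (-2262 + (-1200 + 980))*(-1357) = (-2262 - 220)*(-1357) = -2482*(-1357) = 3368074)
t - q = -141 - 1*3368074 = -141 - 3368074 = -3368215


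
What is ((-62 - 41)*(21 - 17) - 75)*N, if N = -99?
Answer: 48213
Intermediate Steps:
((-62 - 41)*(21 - 17) - 75)*N = ((-62 - 41)*(21 - 17) - 75)*(-99) = (-103*4 - 75)*(-99) = (-412 - 75)*(-99) = -487*(-99) = 48213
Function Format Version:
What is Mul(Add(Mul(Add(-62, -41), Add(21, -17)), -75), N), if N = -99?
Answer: 48213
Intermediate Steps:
Mul(Add(Mul(Add(-62, -41), Add(21, -17)), -75), N) = Mul(Add(Mul(Add(-62, -41), Add(21, -17)), -75), -99) = Mul(Add(Mul(-103, 4), -75), -99) = Mul(Add(-412, -75), -99) = Mul(-487, -99) = 48213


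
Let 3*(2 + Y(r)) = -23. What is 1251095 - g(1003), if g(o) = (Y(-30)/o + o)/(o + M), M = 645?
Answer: 3101983451521/2479416 ≈ 1.2511e+6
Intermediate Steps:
Y(r) = -29/3 (Y(r) = -2 + (⅓)*(-23) = -2 - 23/3 = -29/3)
g(o) = (o - 29/(3*o))/(645 + o) (g(o) = (-29/(3*o) + o)/(o + 645) = (o - 29/(3*o))/(645 + o))
1251095 - g(1003) = 1251095 - (-29/3 + 1003²)/(1003*(645 + 1003)) = 1251095 - (-29/3 + 1006009)/(1003*1648) = 1251095 - 3017998/(1003*1648*3) = 1251095 - 1*1508999/2479416 = 1251095 - 1508999/2479416 = 3101983451521/2479416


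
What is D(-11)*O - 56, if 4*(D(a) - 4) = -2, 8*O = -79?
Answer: -1449/16 ≈ -90.563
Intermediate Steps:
O = -79/8 (O = (⅛)*(-79) = -79/8 ≈ -9.8750)
D(a) = 7/2 (D(a) = 4 + (¼)*(-2) = 4 - ½ = 7/2)
D(-11)*O - 56 = (7/2)*(-79/8) - 56 = -553/16 - 56 = -1449/16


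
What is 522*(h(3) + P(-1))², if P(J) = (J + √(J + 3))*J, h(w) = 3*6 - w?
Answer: 134676 - 16704*√2 ≈ 1.1105e+5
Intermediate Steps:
h(w) = 18 - w
P(J) = J*(J + √(3 + J)) (P(J) = (J + √(3 + J))*J = J*(J + √(3 + J)))
522*(h(3) + P(-1))² = 522*((18 - 1*3) - (-1 + √(3 - 1)))² = 522*((18 - 3) - (-1 + √2))² = 522*(15 + (1 - √2))² = 522*(16 - √2)²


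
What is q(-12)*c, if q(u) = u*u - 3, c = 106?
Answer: 14946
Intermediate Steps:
q(u) = -3 + u² (q(u) = u² - 3 = -3 + u²)
q(-12)*c = (-3 + (-12)²)*106 = (-3 + 144)*106 = 141*106 = 14946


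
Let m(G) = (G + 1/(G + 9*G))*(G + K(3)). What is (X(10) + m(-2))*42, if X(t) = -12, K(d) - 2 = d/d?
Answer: -5901/10 ≈ -590.10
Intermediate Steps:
K(d) = 3 (K(d) = 2 + d/d = 2 + 1 = 3)
m(G) = (3 + G)*(G + 1/(10*G)) (m(G) = (G + 1/(G + 9*G))*(G + 3) = (G + 1/(10*G))*(3 + G) = (3 + G)*(G + 1/(10*G)))
(X(10) + m(-2))*42 = (-12 + (1/10 + (-2)**2 + 3*(-2) + (3/10)/(-2)))*42 = (-12 + (1/10 + 4 - 6 + (3/10)*(-1/2)))*42 = (-12 + (1/10 + 4 - 6 - 3/20))*42 = (-12 - 41/20)*42 = -281/20*42 = -5901/10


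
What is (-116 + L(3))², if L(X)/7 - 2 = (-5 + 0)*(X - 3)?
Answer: 10404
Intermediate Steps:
L(X) = 119 - 35*X (L(X) = 14 + 7*((-5 + 0)*(X - 3)) = 14 + 7*(-5*(-3 + X)) = 14 + 7*(15 - 5*X) = 14 + (105 - 35*X) = 119 - 35*X)
(-116 + L(3))² = (-116 + (119 - 35*3))² = (-116 + (119 - 105))² = (-116 + 14)² = (-102)² = 10404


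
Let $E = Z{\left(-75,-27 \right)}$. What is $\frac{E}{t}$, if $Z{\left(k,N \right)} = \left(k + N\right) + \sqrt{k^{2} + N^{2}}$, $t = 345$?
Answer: $- \frac{34}{115} + \frac{\sqrt{706}}{115} \approx -0.064603$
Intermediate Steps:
$Z{\left(k,N \right)} = N + k + \sqrt{N^{2} + k^{2}}$ ($Z{\left(k,N \right)} = \left(N + k\right) + \sqrt{N^{2} + k^{2}} = N + k + \sqrt{N^{2} + k^{2}}$)
$E = -102 + 3 \sqrt{706}$ ($E = -27 - 75 + \sqrt{\left(-27\right)^{2} + \left(-75\right)^{2}} = -27 - 75 + \sqrt{729 + 5625} = -27 - 75 + \sqrt{6354} = -27 - 75 + 3 \sqrt{706} = -102 + 3 \sqrt{706} \approx -22.288$)
$\frac{E}{t} = \frac{-102 + 3 \sqrt{706}}{345} = \left(-102 + 3 \sqrt{706}\right) \frac{1}{345} = - \frac{34}{115} + \frac{\sqrt{706}}{115}$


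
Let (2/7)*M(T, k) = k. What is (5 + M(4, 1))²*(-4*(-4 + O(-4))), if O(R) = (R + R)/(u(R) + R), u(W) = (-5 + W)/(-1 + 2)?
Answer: 12716/13 ≈ 978.15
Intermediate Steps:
M(T, k) = 7*k/2
u(W) = -5 + W (u(W) = (-5 + W)/1 = (-5 + W)*1 = -5 + W)
O(R) = 2*R/(-5 + 2*R) (O(R) = (R + R)/((-5 + R) + R) = (2*R)/(-5 + 2*R) = 2*R/(-5 + 2*R))
(5 + M(4, 1))²*(-4*(-4 + O(-4))) = (5 + (7/2)*1)²*(-4*(-4 + 2*(-4)/(-5 + 2*(-4)))) = (5 + 7/2)²*(-4*(-4 + 2*(-4)/(-5 - 8))) = (17/2)²*(-4*(-4 + 2*(-4)/(-13))) = 289*(-4*(-4 + 2*(-4)*(-1/13)))/4 = 289*(-4*(-4 + 8/13))/4 = 289*(-4*(-44/13))/4 = (289/4)*(176/13) = 12716/13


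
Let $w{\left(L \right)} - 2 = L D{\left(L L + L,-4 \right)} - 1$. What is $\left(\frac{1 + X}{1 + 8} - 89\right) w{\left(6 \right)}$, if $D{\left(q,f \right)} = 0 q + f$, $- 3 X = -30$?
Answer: $\frac{18170}{9} \approx 2018.9$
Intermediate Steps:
$X = 10$ ($X = \left(- \frac{1}{3}\right) \left(-30\right) = 10$)
$D{\left(q,f \right)} = f$ ($D{\left(q,f \right)} = 0 + f = f$)
$w{\left(L \right)} = 1 - 4 L$ ($w{\left(L \right)} = 2 + \left(L \left(-4\right) - 1\right) = 2 - \left(1 + 4 L\right) = 1 - 4 L$)
$\left(\frac{1 + X}{1 + 8} - 89\right) w{\left(6 \right)} = \left(\frac{1 + 10}{1 + 8} - 89\right) \left(1 - 24\right) = \left(\frac{11}{9} - 89\right) \left(1 - 24\right) = \left(11 \cdot \frac{1}{9} - 89\right) \left(-23\right) = \left(\frac{11}{9} - 89\right) \left(-23\right) = \left(- \frac{790}{9}\right) \left(-23\right) = \frac{18170}{9}$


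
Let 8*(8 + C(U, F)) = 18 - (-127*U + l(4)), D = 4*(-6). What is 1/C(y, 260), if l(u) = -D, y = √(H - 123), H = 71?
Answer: -70/105451 - 254*I*√13/105451 ≈ -0.00066382 - 0.0086847*I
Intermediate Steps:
y = 2*I*√13 (y = √(71 - 123) = √(-52) = 2*I*√13 ≈ 7.2111*I)
D = -24
l(u) = 24 (l(u) = -1*(-24) = 24)
C(U, F) = -35/4 + 127*U/8 (C(U, F) = -8 + (18 - (-127*U + 24))/8 = -8 + (18 - (24 - 127*U))/8 = -8 + (18 + (-24 + 127*U))/8 = -8 + (-6 + 127*U)/8 = -8 + (-¾ + 127*U/8) = -35/4 + 127*U/8)
1/C(y, 260) = 1/(-35/4 + 127*(2*I*√13)/8) = 1/(-35/4 + 127*I*√13/4)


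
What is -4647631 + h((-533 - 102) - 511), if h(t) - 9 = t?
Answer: -4648768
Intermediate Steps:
h(t) = 9 + t
-4647631 + h((-533 - 102) - 511) = -4647631 + (9 + ((-533 - 102) - 511)) = -4647631 + (9 + (-635 - 511)) = -4647631 + (9 - 1146) = -4647631 - 1137 = -4648768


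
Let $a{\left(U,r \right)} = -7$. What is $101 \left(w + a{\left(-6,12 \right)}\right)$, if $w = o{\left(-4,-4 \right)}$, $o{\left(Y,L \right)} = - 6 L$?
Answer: $1717$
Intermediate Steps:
$w = 24$ ($w = \left(-6\right) \left(-4\right) = 24$)
$101 \left(w + a{\left(-6,12 \right)}\right) = 101 \left(24 - 7\right) = 101 \cdot 17 = 1717$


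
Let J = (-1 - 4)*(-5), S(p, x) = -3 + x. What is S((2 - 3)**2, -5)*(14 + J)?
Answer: -312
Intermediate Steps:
J = 25 (J = -5*(-5) = 25)
S((2 - 3)**2, -5)*(14 + J) = (-3 - 5)*(14 + 25) = -8*39 = -312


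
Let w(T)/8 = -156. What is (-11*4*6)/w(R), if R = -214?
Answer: 11/52 ≈ 0.21154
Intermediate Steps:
w(T) = -1248 (w(T) = 8*(-156) = -1248)
(-11*4*6)/w(R) = (-11*4*6)/(-1248) = -44*6*(-1/1248) = -264*(-1/1248) = 11/52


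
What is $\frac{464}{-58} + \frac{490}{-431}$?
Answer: $- \frac{3938}{431} \approx -9.1369$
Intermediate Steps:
$\frac{464}{-58} + \frac{490}{-431} = 464 \left(- \frac{1}{58}\right) + 490 \left(- \frac{1}{431}\right) = -8 - \frac{490}{431} = - \frac{3938}{431}$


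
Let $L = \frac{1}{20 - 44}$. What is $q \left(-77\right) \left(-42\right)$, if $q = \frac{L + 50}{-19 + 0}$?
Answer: $- \frac{646261}{76} \approx -8503.4$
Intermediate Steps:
$L = - \frac{1}{24}$ ($L = \frac{1}{-24} = - \frac{1}{24} \approx -0.041667$)
$q = - \frac{1199}{456}$ ($q = \frac{- \frac{1}{24} + 50}{-19 + 0} = \frac{1199}{24 \left(-19\right)} = \frac{1199}{24} \left(- \frac{1}{19}\right) = - \frac{1199}{456} \approx -2.6294$)
$q \left(-77\right) \left(-42\right) = \left(- \frac{1199}{456}\right) \left(-77\right) \left(-42\right) = \frac{92323}{456} \left(-42\right) = - \frac{646261}{76}$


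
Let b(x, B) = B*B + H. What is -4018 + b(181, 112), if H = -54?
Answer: 8472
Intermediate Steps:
b(x, B) = -54 + B² (b(x, B) = B*B - 54 = B² - 54 = -54 + B²)
-4018 + b(181, 112) = -4018 + (-54 + 112²) = -4018 + (-54 + 12544) = -4018 + 12490 = 8472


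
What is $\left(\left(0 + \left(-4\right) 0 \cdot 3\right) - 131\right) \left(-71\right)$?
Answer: $9301$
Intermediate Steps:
$\left(\left(0 + \left(-4\right) 0 \cdot 3\right) - 131\right) \left(-71\right) = \left(\left(0 + 0 \cdot 3\right) - 131\right) \left(-71\right) = \left(\left(0 + 0\right) - 131\right) \left(-71\right) = \left(0 - 131\right) \left(-71\right) = \left(-131\right) \left(-71\right) = 9301$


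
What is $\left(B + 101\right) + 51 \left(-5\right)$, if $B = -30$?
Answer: $-184$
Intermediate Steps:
$\left(B + 101\right) + 51 \left(-5\right) = \left(-30 + 101\right) + 51 \left(-5\right) = 71 - 255 = -184$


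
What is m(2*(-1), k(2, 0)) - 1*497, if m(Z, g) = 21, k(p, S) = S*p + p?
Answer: -476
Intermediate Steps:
k(p, S) = p + S*p
m(2*(-1), k(2, 0)) - 1*497 = 21 - 1*497 = 21 - 497 = -476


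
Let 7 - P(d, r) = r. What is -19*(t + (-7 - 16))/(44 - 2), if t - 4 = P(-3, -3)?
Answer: 57/14 ≈ 4.0714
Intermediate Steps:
P(d, r) = 7 - r
t = 14 (t = 4 + (7 - 1*(-3)) = 4 + (7 + 3) = 4 + 10 = 14)
-19*(t + (-7 - 16))/(44 - 2) = -19*(14 + (-7 - 16))/(44 - 2) = -19*(14 - 23)/42 = -(-171)/42 = -19*(-3/14) = 57/14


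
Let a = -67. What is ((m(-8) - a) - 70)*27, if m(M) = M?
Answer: -297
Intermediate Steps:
((m(-8) - a) - 70)*27 = ((-8 - 1*(-67)) - 70)*27 = ((-8 + 67) - 70)*27 = (59 - 70)*27 = -11*27 = -297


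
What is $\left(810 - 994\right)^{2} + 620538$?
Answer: $654394$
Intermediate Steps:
$\left(810 - 994\right)^{2} + 620538 = \left(-184\right)^{2} + 620538 = 33856 + 620538 = 654394$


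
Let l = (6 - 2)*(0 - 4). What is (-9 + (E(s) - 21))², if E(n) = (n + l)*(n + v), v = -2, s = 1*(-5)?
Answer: 13689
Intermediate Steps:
s = -5
l = -16 (l = 4*(-4) = -16)
E(n) = (-16 + n)*(-2 + n) (E(n) = (n - 16)*(n - 2) = (-16 + n)*(-2 + n))
(-9 + (E(s) - 21))² = (-9 + ((32 + (-5)² - 18*(-5)) - 21))² = (-9 + ((32 + 25 + 90) - 21))² = (-9 + (147 - 21))² = (-9 + 126)² = 117² = 13689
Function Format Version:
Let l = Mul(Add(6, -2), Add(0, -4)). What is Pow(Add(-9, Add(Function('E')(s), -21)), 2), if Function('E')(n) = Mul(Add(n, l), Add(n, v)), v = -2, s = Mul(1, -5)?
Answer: 13689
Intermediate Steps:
s = -5
l = -16 (l = Mul(4, -4) = -16)
Function('E')(n) = Mul(Add(-16, n), Add(-2, n)) (Function('E')(n) = Mul(Add(n, -16), Add(n, -2)) = Mul(Add(-16, n), Add(-2, n)))
Pow(Add(-9, Add(Function('E')(s), -21)), 2) = Pow(Add(-9, Add(Add(32, Pow(-5, 2), Mul(-18, -5)), -21)), 2) = Pow(Add(-9, Add(Add(32, 25, 90), -21)), 2) = Pow(Add(-9, Add(147, -21)), 2) = Pow(Add(-9, 126), 2) = Pow(117, 2) = 13689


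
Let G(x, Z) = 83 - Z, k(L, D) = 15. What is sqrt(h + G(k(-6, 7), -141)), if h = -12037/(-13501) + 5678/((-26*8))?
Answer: sqrt(97389287041930)/702052 ≈ 14.057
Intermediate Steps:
h = -37077491/1404104 (h = -12037*(-1/13501) + 5678/(-208) = 12037/13501 + 5678*(-1/208) = 12037/13501 - 2839/104 = -37077491/1404104 ≈ -26.407)
sqrt(h + G(k(-6, 7), -141)) = sqrt(-37077491/1404104 + (83 - 1*(-141))) = sqrt(-37077491/1404104 + (83 + 141)) = sqrt(-37077491/1404104 + 224) = sqrt(277441805/1404104) = sqrt(97389287041930)/702052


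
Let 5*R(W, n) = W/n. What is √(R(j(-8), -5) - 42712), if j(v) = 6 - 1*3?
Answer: I*√1067803/5 ≈ 206.67*I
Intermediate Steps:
j(v) = 3 (j(v) = 6 - 3 = 3)
R(W, n) = W/(5*n) (R(W, n) = (W/n)/5 = W/(5*n))
√(R(j(-8), -5) - 42712) = √((⅕)*3/(-5) - 42712) = √((⅕)*3*(-⅕) - 42712) = √(-3/25 - 42712) = √(-1067803/25) = I*√1067803/5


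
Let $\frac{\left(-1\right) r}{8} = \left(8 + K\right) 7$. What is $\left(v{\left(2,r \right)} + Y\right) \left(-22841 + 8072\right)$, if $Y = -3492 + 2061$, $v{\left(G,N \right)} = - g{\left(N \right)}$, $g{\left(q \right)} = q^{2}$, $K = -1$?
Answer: $2290598055$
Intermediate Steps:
$r = -392$ ($r = - 8 \left(8 - 1\right) 7 = - 8 \cdot 7 \cdot 7 = \left(-8\right) 49 = -392$)
$v{\left(G,N \right)} = - N^{2}$
$Y = -1431$
$\left(v{\left(2,r \right)} + Y\right) \left(-22841 + 8072\right) = \left(- \left(-392\right)^{2} - 1431\right) \left(-22841 + 8072\right) = \left(\left(-1\right) 153664 - 1431\right) \left(-14769\right) = \left(-153664 - 1431\right) \left(-14769\right) = \left(-155095\right) \left(-14769\right) = 2290598055$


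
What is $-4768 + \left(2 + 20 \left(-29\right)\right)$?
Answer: $-5346$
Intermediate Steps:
$-4768 + \left(2 + 20 \left(-29\right)\right) = -4768 + \left(2 - 580\right) = -4768 - 578 = -5346$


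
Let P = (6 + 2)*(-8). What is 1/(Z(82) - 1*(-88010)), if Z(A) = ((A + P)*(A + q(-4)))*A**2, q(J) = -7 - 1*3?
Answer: 1/8802314 ≈ 1.1361e-7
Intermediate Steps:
P = -64 (P = 8*(-8) = -64)
q(J) = -10 (q(J) = -7 - 3 = -10)
Z(A) = A**2*(-64 + A)*(-10 + A) (Z(A) = ((A - 64)*(A - 10))*A**2 = ((-64 + A)*(-10 + A))*A**2 = A**2*(-64 + A)*(-10 + A))
1/(Z(82) - 1*(-88010)) = 1/(82**2*(640 + 82**2 - 74*82) - 1*(-88010)) = 1/(6724*(640 + 6724 - 6068) + 88010) = 1/(6724*1296 + 88010) = 1/(8714304 + 88010) = 1/8802314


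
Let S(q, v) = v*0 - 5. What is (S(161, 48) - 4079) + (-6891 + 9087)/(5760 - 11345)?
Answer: -22811336/5585 ≈ -4084.4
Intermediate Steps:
S(q, v) = -5 (S(q, v) = 0 - 5 = -5)
(S(161, 48) - 4079) + (-6891 + 9087)/(5760 - 11345) = (-5 - 4079) + (-6891 + 9087)/(5760 - 11345) = -4084 + 2196/(-5585) = -4084 + 2196*(-1/5585) = -4084 - 2196/5585 = -22811336/5585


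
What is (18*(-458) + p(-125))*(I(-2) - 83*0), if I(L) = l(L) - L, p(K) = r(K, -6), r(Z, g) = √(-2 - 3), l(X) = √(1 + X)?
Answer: -(2 + I)*(8244 - I*√5) ≈ -16490.0 - 8239.5*I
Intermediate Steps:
r(Z, g) = I*√5 (r(Z, g) = √(-5) = I*√5)
p(K) = I*√5
I(L) = √(1 + L) - L
(18*(-458) + p(-125))*(I(-2) - 83*0) = (18*(-458) + I*√5)*((√(1 - 2) - 1*(-2)) - 83*0) = (-8244 + I*√5)*((√(-1) + 2) + 0) = (-8244 + I*√5)*((I + 2) + 0) = (-8244 + I*√5)*((2 + I) + 0) = (-8244 + I*√5)*(2 + I)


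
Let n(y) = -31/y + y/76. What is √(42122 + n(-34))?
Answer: 2*√1098648647/323 ≈ 205.24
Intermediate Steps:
n(y) = -31/y + y/76 (n(y) = -31/y + y*(1/76) = -31/y + y/76)
√(42122 + n(-34)) = √(42122 + (-31/(-34) + (1/76)*(-34))) = √(42122 + (-31*(-1/34) - 17/38)) = √(42122 + (31/34 - 17/38)) = √(42122 + 150/323) = √(13605556/323) = 2*√1098648647/323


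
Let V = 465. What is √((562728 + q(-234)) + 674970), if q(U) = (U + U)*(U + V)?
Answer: 3*√125510 ≈ 1062.8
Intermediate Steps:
q(U) = 2*U*(465 + U) (q(U) = (U + U)*(U + 465) = (2*U)*(465 + U) = 2*U*(465 + U))
√((562728 + q(-234)) + 674970) = √((562728 + 2*(-234)*(465 - 234)) + 674970) = √((562728 + 2*(-234)*231) + 674970) = √((562728 - 108108) + 674970) = √(454620 + 674970) = √1129590 = 3*√125510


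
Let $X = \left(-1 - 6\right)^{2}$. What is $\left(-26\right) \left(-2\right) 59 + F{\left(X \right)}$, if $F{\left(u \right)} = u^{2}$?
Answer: $5469$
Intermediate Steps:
$X = 49$ ($X = \left(-7\right)^{2} = 49$)
$\left(-26\right) \left(-2\right) 59 + F{\left(X \right)} = \left(-26\right) \left(-2\right) 59 + 49^{2} = 52 \cdot 59 + 2401 = 3068 + 2401 = 5469$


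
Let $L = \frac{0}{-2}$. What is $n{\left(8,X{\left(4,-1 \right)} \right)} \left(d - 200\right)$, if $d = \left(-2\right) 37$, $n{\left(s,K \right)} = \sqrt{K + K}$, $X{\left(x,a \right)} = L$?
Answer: $0$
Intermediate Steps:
$L = 0$ ($L = 0 \left(- \frac{1}{2}\right) = 0$)
$X{\left(x,a \right)} = 0$
$n{\left(s,K \right)} = \sqrt{2} \sqrt{K}$ ($n{\left(s,K \right)} = \sqrt{2 K} = \sqrt{2} \sqrt{K}$)
$d = -74$
$n{\left(8,X{\left(4,-1 \right)} \right)} \left(d - 200\right) = \sqrt{2} \sqrt{0} \left(-74 - 200\right) = \sqrt{2} \cdot 0 \left(-274\right) = 0 \left(-274\right) = 0$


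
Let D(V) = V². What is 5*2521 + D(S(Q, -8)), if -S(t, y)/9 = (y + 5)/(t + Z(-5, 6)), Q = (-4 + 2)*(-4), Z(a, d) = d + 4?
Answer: 50429/4 ≈ 12607.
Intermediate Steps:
Z(a, d) = 4 + d
Q = 8 (Q = -2*(-4) = 8)
S(t, y) = -9*(5 + y)/(10 + t) (S(t, y) = -9*(y + 5)/(t + (4 + 6)) = -9*(5 + y)/(t + 10) = -9*(5 + y)/(10 + t))
5*2521 + D(S(Q, -8)) = 5*2521 + (9*(-5 - 1*(-8))/(10 + 8))² = 12605 + (9*(-5 + 8)/18)² = 12605 + (9*(1/18)*3)² = 12605 + (3/2)² = 12605 + 9/4 = 50429/4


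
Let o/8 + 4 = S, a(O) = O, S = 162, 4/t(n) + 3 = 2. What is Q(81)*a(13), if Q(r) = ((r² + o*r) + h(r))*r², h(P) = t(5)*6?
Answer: 9290198853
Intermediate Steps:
t(n) = -4 (t(n) = 4/(-3 + 2) = 4/(-1) = 4*(-1) = -4)
h(P) = -24 (h(P) = -4*6 = -24)
o = 1264 (o = -32 + 8*162 = -32 + 1296 = 1264)
Q(r) = r²*(-24 + r² + 1264*r) (Q(r) = ((r² + 1264*r) - 24)*r² = (-24 + r² + 1264*r)*r² = r²*(-24 + r² + 1264*r))
Q(81)*a(13) = (81²*(-24 + 81² + 1264*81))*13 = (6561*(-24 + 6561 + 102384))*13 = (6561*108921)*13 = 714630681*13 = 9290198853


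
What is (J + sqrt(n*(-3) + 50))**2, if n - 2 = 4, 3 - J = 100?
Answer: 9441 - 776*sqrt(2) ≈ 8343.6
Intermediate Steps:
J = -97 (J = 3 - 1*100 = 3 - 100 = -97)
n = 6 (n = 2 + 4 = 6)
(J + sqrt(n*(-3) + 50))**2 = (-97 + sqrt(6*(-3) + 50))**2 = (-97 + sqrt(-18 + 50))**2 = (-97 + sqrt(32))**2 = (-97 + 4*sqrt(2))**2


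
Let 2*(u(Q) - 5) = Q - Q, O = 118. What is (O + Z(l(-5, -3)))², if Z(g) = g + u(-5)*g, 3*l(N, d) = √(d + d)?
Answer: 13900 + 472*I*√6 ≈ 13900.0 + 1156.2*I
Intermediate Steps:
u(Q) = 5 (u(Q) = 5 + (Q - Q)/2 = 5 + (½)*0 = 5 + 0 = 5)
l(N, d) = √2*√d/3 (l(N, d) = √(d + d)/3 = √(2*d)/3 = (√2*√d)/3 = √2*√d/3)
Z(g) = 6*g (Z(g) = g + 5*g = 6*g)
(O + Z(l(-5, -3)))² = (118 + 6*(√2*√(-3)/3))² = (118 + 6*(√2*(I*√3)/3))² = (118 + 6*(I*√6/3))² = (118 + 2*I*√6)²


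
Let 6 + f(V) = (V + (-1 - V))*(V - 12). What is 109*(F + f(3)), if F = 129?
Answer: 14388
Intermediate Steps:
f(V) = 6 - V (f(V) = -6 + (V + (-1 - V))*(V - 12) = -6 - (-12 + V) = -6 + (12 - V) = 6 - V)
109*(F + f(3)) = 109*(129 + (6 - 1*3)) = 109*(129 + (6 - 3)) = 109*(129 + 3) = 109*132 = 14388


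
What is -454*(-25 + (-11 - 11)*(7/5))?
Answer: 126666/5 ≈ 25333.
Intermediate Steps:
-454*(-25 + (-11 - 11)*(7/5)) = -454*(-25 - 154/5) = -454*(-279/5) = 126666/5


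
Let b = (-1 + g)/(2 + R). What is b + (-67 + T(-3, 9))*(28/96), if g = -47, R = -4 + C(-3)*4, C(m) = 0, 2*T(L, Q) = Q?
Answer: 277/48 ≈ 5.7708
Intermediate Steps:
T(L, Q) = Q/2
R = -4 (R = -4 + 0*4 = -4 + 0 = -4)
b = 24 (b = (-1 - 47)/(2 - 4) = -48/(-2) = -48*(-½) = 24)
b + (-67 + T(-3, 9))*(28/96) = 24 + (-67 + (½)*9)*(28/96) = 24 + (-67 + 9/2)*(28*(1/96)) = 24 - 125/2*7/24 = 24 - 875/48 = 277/48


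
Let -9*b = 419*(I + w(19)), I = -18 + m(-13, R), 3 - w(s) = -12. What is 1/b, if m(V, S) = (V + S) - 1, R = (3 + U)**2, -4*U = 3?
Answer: 144/80029 ≈ 0.0017993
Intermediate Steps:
U = -3/4 (U = -1/4*3 = -3/4 ≈ -0.75000)
w(s) = 15 (w(s) = 3 - 1*(-12) = 3 + 12 = 15)
R = 81/16 (R = (3 - 3/4)**2 = (9/4)**2 = 81/16 ≈ 5.0625)
m(V, S) = -1 + S + V (m(V, S) = (S + V) - 1 = -1 + S + V)
I = -431/16 (I = -18 + (-1 + 81/16 - 13) = -18 - 143/16 = -431/16 ≈ -26.938)
b = 80029/144 (b = -419*(-431/16 + 15)/9 = -419*(-191)/(9*16) = -1/9*(-80029/16) = 80029/144 ≈ 555.76)
1/b = 1/(80029/144) = 144/80029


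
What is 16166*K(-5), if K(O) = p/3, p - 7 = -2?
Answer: 80830/3 ≈ 26943.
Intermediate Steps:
p = 5 (p = 7 - 2 = 5)
K(O) = 5/3
16166*K(-5) = 16166*(5/3) = 80830/3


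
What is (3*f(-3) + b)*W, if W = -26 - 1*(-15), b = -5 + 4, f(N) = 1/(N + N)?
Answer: 33/2 ≈ 16.500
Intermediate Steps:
f(N) = 1/(2*N)
b = -1
W = -11 (W = -26 + 15 = -11)
(3*f(-3) + b)*W = (3*((½)/(-3)) - 1)*(-11) = (3*((½)*(-⅓)) - 1)*(-11) = (3*(-⅙) - 1)*(-11) = (-½ - 1)*(-11) = -3/2*(-11) = 33/2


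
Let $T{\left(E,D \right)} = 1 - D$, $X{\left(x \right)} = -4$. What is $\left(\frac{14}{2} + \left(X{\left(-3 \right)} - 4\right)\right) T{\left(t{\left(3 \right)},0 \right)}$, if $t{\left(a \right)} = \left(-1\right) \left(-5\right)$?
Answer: $-1$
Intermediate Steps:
$t{\left(a \right)} = 5$
$\left(\frac{14}{2} + \left(X{\left(-3 \right)} - 4\right)\right) T{\left(t{\left(3 \right)},0 \right)} = \left(\frac{14}{2} - 8\right) \left(1 - 0\right) = \left(14 \cdot \frac{1}{2} - 8\right) \left(1 + 0\right) = \left(7 - 8\right) 1 = \left(-1\right) 1 = -1$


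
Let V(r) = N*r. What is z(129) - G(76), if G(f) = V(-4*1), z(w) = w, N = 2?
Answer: 137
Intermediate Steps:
V(r) = 2*r
G(f) = -8 (G(f) = 2*(-4*1) = 2*(-4) = -8)
z(129) - G(76) = 129 - 1*(-8) = 129 + 8 = 137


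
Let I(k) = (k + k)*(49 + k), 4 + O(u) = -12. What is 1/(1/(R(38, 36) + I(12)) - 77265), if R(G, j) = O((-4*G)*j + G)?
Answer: -1448/111879719 ≈ -1.2942e-5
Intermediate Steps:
O(u) = -16 (O(u) = -4 - 12 = -16)
I(k) = 2*k*(49 + k) (I(k) = (2*k)*(49 + k) = 2*k*(49 + k))
R(G, j) = -16
1/(1/(R(38, 36) + I(12)) - 77265) = 1/(1/(-16 + 2*12*(49 + 12)) - 77265) = 1/(1/(-16 + 2*12*61) - 77265) = 1/(1/(-16 + 1464) - 77265) = 1/(1/1448 - 77265) = 1/(-111879719/1448) = -1448/111879719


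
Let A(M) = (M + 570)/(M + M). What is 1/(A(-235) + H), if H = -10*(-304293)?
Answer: 94/286035353 ≈ 3.2863e-7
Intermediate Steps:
H = 3042930
A(M) = (570 + M)/(2*M) (A(M) = (570 + M)/((2*M)) = (570 + M)*(1/(2*M)) = (570 + M)/(2*M))
1/(A(-235) + H) = 1/((1/2)*(570 - 235)/(-235) + 3042930) = 1/((1/2)*(-1/235)*335 + 3042930) = 1/(-67/94 + 3042930) = 1/(286035353/94) = 94/286035353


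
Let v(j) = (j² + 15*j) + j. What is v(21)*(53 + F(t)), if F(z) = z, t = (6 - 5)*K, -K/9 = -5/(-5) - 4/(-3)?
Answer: 24864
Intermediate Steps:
K = -21 (K = -9*(-5/(-5) - 4/(-3)) = -9*(-5*(-⅕) - 4*(-⅓)) = -9*(1 + 4/3) = -9*7/3 = -21)
t = -21 (t = (6 - 5)*(-21) = 1*(-21) = -21)
v(j) = j² + 16*j
v(21)*(53 + F(t)) = (21*(16 + 21))*(53 - 21) = (21*37)*32 = 777*32 = 24864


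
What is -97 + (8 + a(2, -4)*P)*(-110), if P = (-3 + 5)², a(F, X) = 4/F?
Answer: -1857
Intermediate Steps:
P = 4 (P = 2² = 4)
-97 + (8 + a(2, -4)*P)*(-110) = -97 + (8 + (4/2)*4)*(-110) = -97 + (8 + (4*(½))*4)*(-110) = -97 + (8 + 2*4)*(-110) = -97 + (8 + 8)*(-110) = -97 + 16*(-110) = -97 - 1760 = -1857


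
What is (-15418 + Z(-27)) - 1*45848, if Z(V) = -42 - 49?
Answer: -61357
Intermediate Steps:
Z(V) = -91
(-15418 + Z(-27)) - 1*45848 = (-15418 - 91) - 1*45848 = -15509 - 45848 = -61357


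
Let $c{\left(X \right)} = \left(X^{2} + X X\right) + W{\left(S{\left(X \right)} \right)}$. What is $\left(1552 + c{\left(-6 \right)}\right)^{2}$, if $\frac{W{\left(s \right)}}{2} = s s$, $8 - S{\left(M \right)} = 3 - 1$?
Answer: $2876416$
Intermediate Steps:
$S{\left(M \right)} = 6$ ($S{\left(M \right)} = 8 - \left(3 - 1\right) = 8 - 2 = 6$)
$W{\left(s \right)} = 2 s^{2}$ ($W{\left(s \right)} = 2 s s = 2 s^{2}$)
$c{\left(X \right)} = 72 + 2 X^{2}$ ($c{\left(X \right)} = \left(X^{2} + X X\right) + 2 \cdot 6^{2} = \left(X^{2} + X^{2}\right) + 2 \cdot 36 = 2 X^{2} + 72 = 72 + 2 X^{2}$)
$\left(1552 + c{\left(-6 \right)}\right)^{2} = \left(1552 + \left(72 + 2 \left(-6\right)^{2}\right)\right)^{2} = \left(1552 + \left(72 + 2 \cdot 36\right)\right)^{2} = \left(1552 + \left(72 + 72\right)\right)^{2} = \left(1552 + 144\right)^{2} = 1696^{2} = 2876416$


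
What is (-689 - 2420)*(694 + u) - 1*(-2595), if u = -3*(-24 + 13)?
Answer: -2257648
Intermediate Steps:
u = 33 (u = -3*(-11) = 33)
(-689 - 2420)*(694 + u) - 1*(-2595) = (-689 - 2420)*(694 + 33) - 1*(-2595) = -3109*727 + 2595 = -2260243 + 2595 = -2257648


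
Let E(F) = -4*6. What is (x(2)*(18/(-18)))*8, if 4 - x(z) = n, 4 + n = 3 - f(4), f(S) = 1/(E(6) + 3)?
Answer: -832/21 ≈ -39.619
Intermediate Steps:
E(F) = -24
f(S) = -1/21 (f(S) = 1/(-24 + 3) = 1/(-21) = -1/21)
n = -20/21 (n = -4 + (3 - 1*(-1/21)) = -4 + (3 + 1/21) = -4 + 64/21 = -20/21 ≈ -0.95238)
x(z) = 104/21 (x(z) = 4 - 1*(-20/21) = 4 + 20/21 = 104/21)
(x(2)*(18/(-18)))*8 = (104*(18/(-18))/21)*8 = (104*(18*(-1/18))/21)*8 = ((104/21)*(-1))*8 = -104/21*8 = -832/21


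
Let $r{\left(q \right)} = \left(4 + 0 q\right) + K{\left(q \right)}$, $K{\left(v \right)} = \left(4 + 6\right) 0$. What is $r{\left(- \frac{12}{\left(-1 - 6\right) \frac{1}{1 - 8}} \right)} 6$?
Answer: $24$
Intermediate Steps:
$K{\left(v \right)} = 0$ ($K{\left(v \right)} = 10 \cdot 0 = 0$)
$r{\left(q \right)} = 4$ ($r{\left(q \right)} = \left(4 + 0 q\right) + 0 = \left(4 + 0\right) + 0 = 4 + 0 = 4$)
$r{\left(- \frac{12}{\left(-1 - 6\right) \frac{1}{1 - 8}} \right)} 6 = 4 \cdot 6 = 24$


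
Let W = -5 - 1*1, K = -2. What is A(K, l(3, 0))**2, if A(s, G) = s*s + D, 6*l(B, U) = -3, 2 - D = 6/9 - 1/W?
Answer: 961/36 ≈ 26.694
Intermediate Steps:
W = -6 (W = -5 - 1 = -6)
D = 7/6 (D = 2 - (6/9 - 1/(-6)) = 2 - (6*(1/9) - 1*(-1/6)) = 2 - (2/3 + 1/6) = 2 - 1*5/6 = 2 - 5/6 = 7/6 ≈ 1.1667)
l(B, U) = -1/2 (l(B, U) = (1/6)*(-3) = -1/2)
A(s, G) = 7/6 + s**2 (A(s, G) = s*s + 7/6 = s**2 + 7/6 = 7/6 + s**2)
A(K, l(3, 0))**2 = (7/6 + (-2)**2)**2 = (7/6 + 4)**2 = (31/6)**2 = 961/36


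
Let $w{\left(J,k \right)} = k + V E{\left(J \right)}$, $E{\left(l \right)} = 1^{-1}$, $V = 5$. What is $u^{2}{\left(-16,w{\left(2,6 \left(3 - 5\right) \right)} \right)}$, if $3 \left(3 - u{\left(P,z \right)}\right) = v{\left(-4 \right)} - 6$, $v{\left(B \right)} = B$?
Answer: $\frac{361}{9} \approx 40.111$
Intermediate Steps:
$E{\left(l \right)} = 1$
$w{\left(J,k \right)} = 5 + k$ ($w{\left(J,k \right)} = k + 5 \cdot 1 = k + 5 = 5 + k$)
$u{\left(P,z \right)} = \frac{19}{3}$ ($u{\left(P,z \right)} = 3 - \frac{-4 - 6}{3} = 3 - - \frac{10}{3} = 3 + \frac{10}{3} = \frac{19}{3}$)
$u^{2}{\left(-16,w{\left(2,6 \left(3 - 5\right) \right)} \right)} = \left(\frac{19}{3}\right)^{2} = \frac{361}{9}$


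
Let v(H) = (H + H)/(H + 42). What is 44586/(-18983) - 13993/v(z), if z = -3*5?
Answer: 2390216211/189830 ≈ 12591.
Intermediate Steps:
z = -15
v(H) = 2*H/(42 + H) (v(H) = (2*H)/(42 + H) = 2*H/(42 + H))
44586/(-18983) - 13993/v(z) = 44586/(-18983) - 13993/(2*(-15)/(42 - 15)) = 44586*(-1/18983) - 13993/(2*(-15)/27) = -44586/18983 - 13993/(2*(-15)*(1/27)) = -44586/18983 - 13993/(-10/9) = -44586/18983 - 13993*(-9/10) = -44586/18983 + 125937/10 = 2390216211/189830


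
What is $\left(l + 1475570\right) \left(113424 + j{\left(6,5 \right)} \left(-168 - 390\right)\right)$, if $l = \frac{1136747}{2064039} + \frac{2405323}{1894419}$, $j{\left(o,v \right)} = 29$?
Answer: $\frac{62339837465378676346480}{434461633149} \approx 1.4349 \cdot 10^{11}$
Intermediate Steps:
$l = \frac{2372718531530}{1303384899447}$ ($l = 1136747 \cdot \frac{1}{2064039} + 2405323 \cdot \frac{1}{1894419} = \frac{1136747}{2064039} + \frac{2405323}{1894419} = \frac{2372718531530}{1303384899447} \approx 1.8204$)
$\left(l + 1475570\right) \left(113424 + j{\left(6,5 \right)} \left(-168 - 390\right)\right) = \left(\frac{2372718531530}{1303384899447} + 1475570\right) \left(113424 + 29 \left(-168 - 390\right)\right) = \frac{1923238028795541320 \left(113424 + 29 \left(-558\right)\right)}{1303384899447} = \frac{1923238028795541320 \left(113424 - 16182\right)}{1303384899447} = \frac{1923238028795541320}{1303384899447} \cdot 97242 = \frac{62339837465378676346480}{434461633149}$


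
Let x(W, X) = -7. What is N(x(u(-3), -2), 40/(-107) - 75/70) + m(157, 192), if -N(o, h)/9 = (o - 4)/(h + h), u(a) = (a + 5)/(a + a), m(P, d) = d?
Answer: 341529/2165 ≈ 157.75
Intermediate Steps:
u(a) = (5 + a)/(2*a) (u(a) = (5 + a)/((2*a)) = (5 + a)*(1/(2*a)) = (5 + a)/(2*a))
N(o, h) = -9*(-4 + o)/(2*h) (N(o, h) = -9*(o - 4)/(h + h) = -9*(-4 + o)/(2*h))
N(x(u(-3), -2), 40/(-107) - 75/70) + m(157, 192) = 9*(4 - 1*(-7))/(2*(40/(-107) - 75/70)) + 192 = 9*(4 + 7)/(2*(40*(-1/107) - 75*1/70)) + 192 = (9/2)*11/(-40/107 - 15/14) + 192 = (9/2)*11/(-2165/1498) + 192 = (9/2)*(-1498/2165)*11 + 192 = -74151/2165 + 192 = 341529/2165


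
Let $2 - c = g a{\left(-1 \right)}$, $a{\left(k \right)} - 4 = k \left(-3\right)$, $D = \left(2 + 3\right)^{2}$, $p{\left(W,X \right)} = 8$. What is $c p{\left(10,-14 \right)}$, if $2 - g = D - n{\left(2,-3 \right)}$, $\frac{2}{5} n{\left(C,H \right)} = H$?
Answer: $1724$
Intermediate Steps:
$n{\left(C,H \right)} = \frac{5 H}{2}$
$D = 25$ ($D = 5^{2} = 25$)
$a{\left(k \right)} = 4 - 3 k$ ($a{\left(k \right)} = 4 + k \left(-3\right) = 4 - 3 k$)
$g = - \frac{61}{2}$ ($g = 2 - \left(25 - \frac{5}{2} \left(-3\right)\right) = 2 - \left(25 - - \frac{15}{2}\right) = 2 - \left(25 + \frac{15}{2}\right) = 2 - \frac{65}{2} = - \frac{61}{2} \approx -30.5$)
$c = \frac{431}{2}$ ($c = 2 - - \frac{61 \left(4 - -3\right)}{2} = 2 - - \frac{61 \left(4 + 3\right)}{2} = 2 - \left(- \frac{61}{2}\right) 7 = 2 - - \frac{427}{2} = 2 + \frac{427}{2} = \frac{431}{2} \approx 215.5$)
$c p{\left(10,-14 \right)} = \frac{431}{2} \cdot 8 = 1724$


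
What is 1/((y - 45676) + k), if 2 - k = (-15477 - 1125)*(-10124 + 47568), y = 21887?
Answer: 1/621621501 ≈ 1.6087e-9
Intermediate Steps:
k = 621645290 (k = 2 - (-15477 - 1125)*(-10124 + 47568) = 2 - (-16602)*37444 = 2 - 1*(-621645288) = 2 + 621645288 = 621645290)
1/((y - 45676) + k) = 1/((21887 - 45676) + 621645290) = 1/(-23789 + 621645290) = 1/621621501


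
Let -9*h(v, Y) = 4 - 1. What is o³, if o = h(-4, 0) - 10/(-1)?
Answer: 24389/27 ≈ 903.30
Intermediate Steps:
h(v, Y) = -⅓ (h(v, Y) = -(4 - 1)/9 = -⅑*3 = -⅓)
o = 29/3 (o = -⅓ - 10/(-1) = -⅓ - 10*(-1) = -⅓ - 1*(-10) = -⅓ + 10 = 29/3 ≈ 9.6667)
o³ = (29/3)³ = 24389/27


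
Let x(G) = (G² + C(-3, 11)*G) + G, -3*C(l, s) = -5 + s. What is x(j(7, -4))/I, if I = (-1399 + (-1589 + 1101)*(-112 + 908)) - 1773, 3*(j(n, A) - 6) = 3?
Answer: -7/65270 ≈ -0.00010725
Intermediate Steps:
j(n, A) = 7 (j(n, A) = 6 + (⅓)*3 = 6 + 1 = 7)
C(l, s) = 5/3 - s/3 (C(l, s) = -(-5 + s)/3 = 5/3 - s/3)
x(G) = G² - G (x(G) = (G² + (5/3 - ⅓*11)*G) + G = (G² + (5/3 - 11/3)*G) + G = (G² - 2*G) + G = G² - G)
I = -391620 (I = (-1399 - 488*796) - 1773 = (-1399 - 388448) - 1773 = -389847 - 1773 = -391620)
x(j(7, -4))/I = (7*(-1 + 7))/(-391620) = (7*6)*(-1/391620) = 42*(-1/391620) = -7/65270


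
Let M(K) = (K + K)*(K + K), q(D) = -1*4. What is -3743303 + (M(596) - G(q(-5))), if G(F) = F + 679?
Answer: -2323114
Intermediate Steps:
q(D) = -4
G(F) = 679 + F
M(K) = 4*K² (M(K) = (2*K)*(2*K) = 4*K²)
-3743303 + (M(596) - G(q(-5))) = -3743303 + (4*596² - (679 - 4)) = -3743303 + (4*355216 - 1*675) = -3743303 + (1420864 - 675) = -3743303 + 1420189 = -2323114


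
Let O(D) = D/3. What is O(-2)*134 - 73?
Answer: -487/3 ≈ -162.33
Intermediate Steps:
O(D) = D/3 (O(D) = D*(⅓) = D/3)
O(-2)*134 - 73 = ((⅓)*(-2))*134 - 73 = -⅔*134 - 73 = -268/3 - 73 = -487/3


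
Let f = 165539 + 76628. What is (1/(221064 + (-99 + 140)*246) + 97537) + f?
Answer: 78522579601/231150 ≈ 3.3970e+5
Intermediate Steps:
f = 242167
(1/(221064 + (-99 + 140)*246) + 97537) + f = (1/(221064 + (-99 + 140)*246) + 97537) + 242167 = (1/(221064 + 41*246) + 97537) + 242167 = (1/(221064 + 10086) + 97537) + 242167 = (1/231150 + 97537) + 242167 = 22545677551/231150 + 242167 = 78522579601/231150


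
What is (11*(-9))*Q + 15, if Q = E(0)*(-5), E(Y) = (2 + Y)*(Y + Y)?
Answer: 15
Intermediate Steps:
E(Y) = 2*Y*(2 + Y) (E(Y) = (2 + Y)*(2*Y) = 2*Y*(2 + Y))
Q = 0 (Q = (2*0*(2 + 0))*(-5) = (2*0*2)*(-5) = 0*(-5) = 0)
(11*(-9))*Q + 15 = (11*(-9))*0 + 15 = -99*0 + 15 = 0 + 15 = 15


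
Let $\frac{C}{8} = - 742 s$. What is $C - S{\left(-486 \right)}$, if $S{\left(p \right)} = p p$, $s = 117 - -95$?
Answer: $-1494628$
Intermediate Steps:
$s = 212$ ($s = 117 + 95 = 212$)
$S{\left(p \right)} = p^{2}$
$C = -1258432$ ($C = 8 \left(\left(-742\right) 212\right) = 8 \left(-157304\right) = -1258432$)
$C - S{\left(-486 \right)} = -1258432 - \left(-486\right)^{2} = -1258432 - 236196 = -1494628$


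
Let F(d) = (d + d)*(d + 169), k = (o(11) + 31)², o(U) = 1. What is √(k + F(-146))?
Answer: 2*I*√1423 ≈ 75.445*I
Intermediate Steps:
k = 1024 (k = (1 + 31)² = 32² = 1024)
F(d) = 2*d*(169 + d) (F(d) = (2*d)*(169 + d) = 2*d*(169 + d))
√(k + F(-146)) = √(1024 + 2*(-146)*(169 - 146)) = √(1024 + 2*(-146)*23) = √(1024 - 6716) = √(-5692) = 2*I*√1423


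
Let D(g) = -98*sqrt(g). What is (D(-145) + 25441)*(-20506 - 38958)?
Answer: -1512823624 + 5827472*I*sqrt(145) ≈ -1.5128e+9 + 7.0172e+7*I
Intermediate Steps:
(D(-145) + 25441)*(-20506 - 38958) = (-98*I*sqrt(145) + 25441)*(-20506 - 38958) = (-98*I*sqrt(145) + 25441)*(-59464) = (25441 - 98*I*sqrt(145))*(-59464) = -1512823624 + 5827472*I*sqrt(145)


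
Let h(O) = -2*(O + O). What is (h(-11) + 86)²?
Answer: 16900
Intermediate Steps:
h(O) = -4*O
(h(-11) + 86)² = (-4*(-11) + 86)² = (44 + 86)² = 130² = 16900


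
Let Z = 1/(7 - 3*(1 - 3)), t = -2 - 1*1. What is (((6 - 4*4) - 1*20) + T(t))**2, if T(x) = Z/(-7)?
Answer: 7458361/8281 ≈ 900.66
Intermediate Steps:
t = -3 (t = -2 - 1 = -3)
Z = 1/13 (Z = 1/(7 - 3*(-2)) = 1/(7 + 6) = 1/13 ≈ 0.076923)
T(x) = -1/91 (T(x) = (1/13)/(-7) = (1/13)*(-1/7) = -1/91)
(((6 - 4*4) - 1*20) + T(t))**2 = (((6 - 4*4) - 1*20) - 1/91)**2 = (((6 - 1*16) - 20) - 1/91)**2 = (((6 - 16) - 20) - 1/91)**2 = ((-10 - 20) - 1/91)**2 = (-30 - 1/91)**2 = (-2731/91)**2 = 7458361/8281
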